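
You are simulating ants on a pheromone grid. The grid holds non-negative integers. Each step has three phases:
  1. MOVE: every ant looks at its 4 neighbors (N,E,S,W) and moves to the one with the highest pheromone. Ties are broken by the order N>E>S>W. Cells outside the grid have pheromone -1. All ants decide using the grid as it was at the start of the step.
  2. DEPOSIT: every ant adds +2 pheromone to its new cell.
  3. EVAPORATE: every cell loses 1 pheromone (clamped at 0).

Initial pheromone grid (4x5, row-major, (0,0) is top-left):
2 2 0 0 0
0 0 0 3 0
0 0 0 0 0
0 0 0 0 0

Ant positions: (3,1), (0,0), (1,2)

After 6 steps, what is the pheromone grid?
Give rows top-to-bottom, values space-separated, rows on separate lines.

After step 1: ants at (2,1),(0,1),(1,3)
  1 3 0 0 0
  0 0 0 4 0
  0 1 0 0 0
  0 0 0 0 0
After step 2: ants at (1,1),(0,0),(0,3)
  2 2 0 1 0
  0 1 0 3 0
  0 0 0 0 0
  0 0 0 0 0
After step 3: ants at (0,1),(0,1),(1,3)
  1 5 0 0 0
  0 0 0 4 0
  0 0 0 0 0
  0 0 0 0 0
After step 4: ants at (0,0),(0,0),(0,3)
  4 4 0 1 0
  0 0 0 3 0
  0 0 0 0 0
  0 0 0 0 0
After step 5: ants at (0,1),(0,1),(1,3)
  3 7 0 0 0
  0 0 0 4 0
  0 0 0 0 0
  0 0 0 0 0
After step 6: ants at (0,0),(0,0),(0,3)
  6 6 0 1 0
  0 0 0 3 0
  0 0 0 0 0
  0 0 0 0 0

6 6 0 1 0
0 0 0 3 0
0 0 0 0 0
0 0 0 0 0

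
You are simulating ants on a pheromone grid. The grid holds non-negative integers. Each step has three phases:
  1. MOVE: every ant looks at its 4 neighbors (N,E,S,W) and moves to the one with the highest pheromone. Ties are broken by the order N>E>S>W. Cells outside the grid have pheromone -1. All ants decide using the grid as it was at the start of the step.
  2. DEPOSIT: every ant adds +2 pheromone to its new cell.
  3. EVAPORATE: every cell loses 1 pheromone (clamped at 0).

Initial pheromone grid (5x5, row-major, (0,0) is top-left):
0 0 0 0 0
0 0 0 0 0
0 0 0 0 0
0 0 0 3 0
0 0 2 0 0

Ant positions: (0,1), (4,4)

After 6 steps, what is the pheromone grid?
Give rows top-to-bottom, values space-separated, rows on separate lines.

After step 1: ants at (0,2),(3,4)
  0 0 1 0 0
  0 0 0 0 0
  0 0 0 0 0
  0 0 0 2 1
  0 0 1 0 0
After step 2: ants at (0,3),(3,3)
  0 0 0 1 0
  0 0 0 0 0
  0 0 0 0 0
  0 0 0 3 0
  0 0 0 0 0
After step 3: ants at (0,4),(2,3)
  0 0 0 0 1
  0 0 0 0 0
  0 0 0 1 0
  0 0 0 2 0
  0 0 0 0 0
After step 4: ants at (1,4),(3,3)
  0 0 0 0 0
  0 0 0 0 1
  0 0 0 0 0
  0 0 0 3 0
  0 0 0 0 0
After step 5: ants at (0,4),(2,3)
  0 0 0 0 1
  0 0 0 0 0
  0 0 0 1 0
  0 0 0 2 0
  0 0 0 0 0
After step 6: ants at (1,4),(3,3)
  0 0 0 0 0
  0 0 0 0 1
  0 0 0 0 0
  0 0 0 3 0
  0 0 0 0 0

0 0 0 0 0
0 0 0 0 1
0 0 0 0 0
0 0 0 3 0
0 0 0 0 0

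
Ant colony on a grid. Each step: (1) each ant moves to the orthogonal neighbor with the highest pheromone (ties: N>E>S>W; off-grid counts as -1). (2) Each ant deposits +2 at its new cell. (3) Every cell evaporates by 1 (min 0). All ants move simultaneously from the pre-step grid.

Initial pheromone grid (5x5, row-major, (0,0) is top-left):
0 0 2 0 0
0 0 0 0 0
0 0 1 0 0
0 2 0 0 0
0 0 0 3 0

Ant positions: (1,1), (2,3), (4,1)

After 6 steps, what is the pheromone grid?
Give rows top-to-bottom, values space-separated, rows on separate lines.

After step 1: ants at (0,1),(2,2),(3,1)
  0 1 1 0 0
  0 0 0 0 0
  0 0 2 0 0
  0 3 0 0 0
  0 0 0 2 0
After step 2: ants at (0,2),(1,2),(2,1)
  0 0 2 0 0
  0 0 1 0 0
  0 1 1 0 0
  0 2 0 0 0
  0 0 0 1 0
After step 3: ants at (1,2),(0,2),(3,1)
  0 0 3 0 0
  0 0 2 0 0
  0 0 0 0 0
  0 3 0 0 0
  0 0 0 0 0
After step 4: ants at (0,2),(1,2),(2,1)
  0 0 4 0 0
  0 0 3 0 0
  0 1 0 0 0
  0 2 0 0 0
  0 0 0 0 0
After step 5: ants at (1,2),(0,2),(3,1)
  0 0 5 0 0
  0 0 4 0 0
  0 0 0 0 0
  0 3 0 0 0
  0 0 0 0 0
After step 6: ants at (0,2),(1,2),(2,1)
  0 0 6 0 0
  0 0 5 0 0
  0 1 0 0 0
  0 2 0 0 0
  0 0 0 0 0

0 0 6 0 0
0 0 5 0 0
0 1 0 0 0
0 2 0 0 0
0 0 0 0 0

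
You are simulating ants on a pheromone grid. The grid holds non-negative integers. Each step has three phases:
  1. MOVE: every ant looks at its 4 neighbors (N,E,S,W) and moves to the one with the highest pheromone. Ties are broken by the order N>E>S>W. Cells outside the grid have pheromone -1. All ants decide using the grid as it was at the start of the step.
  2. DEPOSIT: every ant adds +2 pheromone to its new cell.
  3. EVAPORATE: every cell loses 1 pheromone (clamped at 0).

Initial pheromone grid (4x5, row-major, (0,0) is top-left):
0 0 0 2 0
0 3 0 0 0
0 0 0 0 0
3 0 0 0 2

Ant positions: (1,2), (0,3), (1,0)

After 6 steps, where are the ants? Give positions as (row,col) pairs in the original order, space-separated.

Step 1: ant0:(1,2)->W->(1,1) | ant1:(0,3)->E->(0,4) | ant2:(1,0)->E->(1,1)
  grid max=6 at (1,1)
Step 2: ant0:(1,1)->N->(0,1) | ant1:(0,4)->W->(0,3) | ant2:(1,1)->N->(0,1)
  grid max=5 at (1,1)
Step 3: ant0:(0,1)->S->(1,1) | ant1:(0,3)->E->(0,4) | ant2:(0,1)->S->(1,1)
  grid max=8 at (1,1)
Step 4: ant0:(1,1)->N->(0,1) | ant1:(0,4)->W->(0,3) | ant2:(1,1)->N->(0,1)
  grid max=7 at (1,1)
Step 5: ant0:(0,1)->S->(1,1) | ant1:(0,3)->E->(0,4) | ant2:(0,1)->S->(1,1)
  grid max=10 at (1,1)
Step 6: ant0:(1,1)->N->(0,1) | ant1:(0,4)->W->(0,3) | ant2:(1,1)->N->(0,1)
  grid max=9 at (1,1)

(0,1) (0,3) (0,1)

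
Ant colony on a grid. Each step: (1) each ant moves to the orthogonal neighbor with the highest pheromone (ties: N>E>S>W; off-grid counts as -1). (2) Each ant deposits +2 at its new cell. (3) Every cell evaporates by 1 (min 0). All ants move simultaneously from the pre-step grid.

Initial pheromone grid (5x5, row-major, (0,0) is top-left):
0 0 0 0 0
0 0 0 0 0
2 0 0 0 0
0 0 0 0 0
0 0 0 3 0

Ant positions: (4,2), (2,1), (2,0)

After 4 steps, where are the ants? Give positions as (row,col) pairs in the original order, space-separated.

Step 1: ant0:(4,2)->E->(4,3) | ant1:(2,1)->W->(2,0) | ant2:(2,0)->N->(1,0)
  grid max=4 at (4,3)
Step 2: ant0:(4,3)->N->(3,3) | ant1:(2,0)->N->(1,0) | ant2:(1,0)->S->(2,0)
  grid max=4 at (2,0)
Step 3: ant0:(3,3)->S->(4,3) | ant1:(1,0)->S->(2,0) | ant2:(2,0)->N->(1,0)
  grid max=5 at (2,0)
Step 4: ant0:(4,3)->N->(3,3) | ant1:(2,0)->N->(1,0) | ant2:(1,0)->S->(2,0)
  grid max=6 at (2,0)

(3,3) (1,0) (2,0)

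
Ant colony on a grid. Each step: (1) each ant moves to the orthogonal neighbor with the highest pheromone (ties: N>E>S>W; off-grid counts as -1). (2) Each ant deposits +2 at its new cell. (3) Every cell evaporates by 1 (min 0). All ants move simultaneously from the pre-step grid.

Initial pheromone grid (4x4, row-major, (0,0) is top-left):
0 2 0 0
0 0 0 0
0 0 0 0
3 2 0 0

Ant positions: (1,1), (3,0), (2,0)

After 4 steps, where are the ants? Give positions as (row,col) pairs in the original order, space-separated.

Step 1: ant0:(1,1)->N->(0,1) | ant1:(3,0)->E->(3,1) | ant2:(2,0)->S->(3,0)
  grid max=4 at (3,0)
Step 2: ant0:(0,1)->E->(0,2) | ant1:(3,1)->W->(3,0) | ant2:(3,0)->E->(3,1)
  grid max=5 at (3,0)
Step 3: ant0:(0,2)->W->(0,1) | ant1:(3,0)->E->(3,1) | ant2:(3,1)->W->(3,0)
  grid max=6 at (3,0)
Step 4: ant0:(0,1)->E->(0,2) | ant1:(3,1)->W->(3,0) | ant2:(3,0)->E->(3,1)
  grid max=7 at (3,0)

(0,2) (3,0) (3,1)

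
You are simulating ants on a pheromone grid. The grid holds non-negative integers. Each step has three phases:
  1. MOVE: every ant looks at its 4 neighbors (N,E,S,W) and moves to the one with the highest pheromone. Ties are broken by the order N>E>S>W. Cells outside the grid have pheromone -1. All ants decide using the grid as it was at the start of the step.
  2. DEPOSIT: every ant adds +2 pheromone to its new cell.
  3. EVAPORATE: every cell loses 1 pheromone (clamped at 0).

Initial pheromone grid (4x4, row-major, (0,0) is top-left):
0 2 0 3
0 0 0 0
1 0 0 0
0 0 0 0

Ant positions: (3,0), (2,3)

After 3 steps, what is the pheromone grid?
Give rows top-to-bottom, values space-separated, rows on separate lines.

After step 1: ants at (2,0),(1,3)
  0 1 0 2
  0 0 0 1
  2 0 0 0
  0 0 0 0
After step 2: ants at (1,0),(0,3)
  0 0 0 3
  1 0 0 0
  1 0 0 0
  0 0 0 0
After step 3: ants at (2,0),(1,3)
  0 0 0 2
  0 0 0 1
  2 0 0 0
  0 0 0 0

0 0 0 2
0 0 0 1
2 0 0 0
0 0 0 0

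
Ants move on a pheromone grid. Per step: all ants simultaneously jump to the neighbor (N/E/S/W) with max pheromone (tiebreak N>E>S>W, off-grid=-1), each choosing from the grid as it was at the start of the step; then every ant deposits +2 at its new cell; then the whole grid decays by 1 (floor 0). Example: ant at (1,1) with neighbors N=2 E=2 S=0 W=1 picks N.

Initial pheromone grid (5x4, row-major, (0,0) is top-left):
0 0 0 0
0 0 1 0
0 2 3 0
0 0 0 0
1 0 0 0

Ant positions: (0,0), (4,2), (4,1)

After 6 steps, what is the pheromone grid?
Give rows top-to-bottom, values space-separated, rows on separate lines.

After step 1: ants at (0,1),(3,2),(4,0)
  0 1 0 0
  0 0 0 0
  0 1 2 0
  0 0 1 0
  2 0 0 0
After step 2: ants at (0,2),(2,2),(3,0)
  0 0 1 0
  0 0 0 0
  0 0 3 0
  1 0 0 0
  1 0 0 0
After step 3: ants at (0,3),(1,2),(4,0)
  0 0 0 1
  0 0 1 0
  0 0 2 0
  0 0 0 0
  2 0 0 0
After step 4: ants at (1,3),(2,2),(3,0)
  0 0 0 0
  0 0 0 1
  0 0 3 0
  1 0 0 0
  1 0 0 0
After step 5: ants at (0,3),(1,2),(4,0)
  0 0 0 1
  0 0 1 0
  0 0 2 0
  0 0 0 0
  2 0 0 0
After step 6: ants at (1,3),(2,2),(3,0)
  0 0 0 0
  0 0 0 1
  0 0 3 0
  1 0 0 0
  1 0 0 0

0 0 0 0
0 0 0 1
0 0 3 0
1 0 0 0
1 0 0 0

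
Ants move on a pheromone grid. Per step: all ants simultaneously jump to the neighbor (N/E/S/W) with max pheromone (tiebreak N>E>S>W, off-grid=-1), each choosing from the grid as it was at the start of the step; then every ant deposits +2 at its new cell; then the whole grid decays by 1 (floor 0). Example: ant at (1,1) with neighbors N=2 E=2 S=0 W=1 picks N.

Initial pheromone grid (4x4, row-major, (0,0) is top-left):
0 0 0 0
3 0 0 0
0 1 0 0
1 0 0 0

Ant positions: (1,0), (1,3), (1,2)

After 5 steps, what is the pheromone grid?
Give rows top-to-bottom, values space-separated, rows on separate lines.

After step 1: ants at (0,0),(0,3),(0,2)
  1 0 1 1
  2 0 0 0
  0 0 0 0
  0 0 0 0
After step 2: ants at (1,0),(0,2),(0,3)
  0 0 2 2
  3 0 0 0
  0 0 0 0
  0 0 0 0
After step 3: ants at (0,0),(0,3),(0,2)
  1 0 3 3
  2 0 0 0
  0 0 0 0
  0 0 0 0
After step 4: ants at (1,0),(0,2),(0,3)
  0 0 4 4
  3 0 0 0
  0 0 0 0
  0 0 0 0
After step 5: ants at (0,0),(0,3),(0,2)
  1 0 5 5
  2 0 0 0
  0 0 0 0
  0 0 0 0

1 0 5 5
2 0 0 0
0 0 0 0
0 0 0 0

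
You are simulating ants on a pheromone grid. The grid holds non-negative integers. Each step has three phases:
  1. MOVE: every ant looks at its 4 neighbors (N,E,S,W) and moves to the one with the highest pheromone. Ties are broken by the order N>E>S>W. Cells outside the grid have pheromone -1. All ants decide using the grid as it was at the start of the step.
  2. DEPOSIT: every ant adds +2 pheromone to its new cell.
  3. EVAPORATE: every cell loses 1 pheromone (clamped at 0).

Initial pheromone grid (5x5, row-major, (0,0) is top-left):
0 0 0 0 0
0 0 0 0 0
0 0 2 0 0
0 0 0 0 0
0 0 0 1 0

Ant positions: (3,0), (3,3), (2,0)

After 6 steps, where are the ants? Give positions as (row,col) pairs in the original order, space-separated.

Step 1: ant0:(3,0)->N->(2,0) | ant1:(3,3)->S->(4,3) | ant2:(2,0)->N->(1,0)
  grid max=2 at (4,3)
Step 2: ant0:(2,0)->N->(1,0) | ant1:(4,3)->N->(3,3) | ant2:(1,0)->S->(2,0)
  grid max=2 at (1,0)
Step 3: ant0:(1,0)->S->(2,0) | ant1:(3,3)->S->(4,3) | ant2:(2,0)->N->(1,0)
  grid max=3 at (1,0)
Step 4: ant0:(2,0)->N->(1,0) | ant1:(4,3)->N->(3,3) | ant2:(1,0)->S->(2,0)
  grid max=4 at (1,0)
Step 5: ant0:(1,0)->S->(2,0) | ant1:(3,3)->S->(4,3) | ant2:(2,0)->N->(1,0)
  grid max=5 at (1,0)
Step 6: ant0:(2,0)->N->(1,0) | ant1:(4,3)->N->(3,3) | ant2:(1,0)->S->(2,0)
  grid max=6 at (1,0)

(1,0) (3,3) (2,0)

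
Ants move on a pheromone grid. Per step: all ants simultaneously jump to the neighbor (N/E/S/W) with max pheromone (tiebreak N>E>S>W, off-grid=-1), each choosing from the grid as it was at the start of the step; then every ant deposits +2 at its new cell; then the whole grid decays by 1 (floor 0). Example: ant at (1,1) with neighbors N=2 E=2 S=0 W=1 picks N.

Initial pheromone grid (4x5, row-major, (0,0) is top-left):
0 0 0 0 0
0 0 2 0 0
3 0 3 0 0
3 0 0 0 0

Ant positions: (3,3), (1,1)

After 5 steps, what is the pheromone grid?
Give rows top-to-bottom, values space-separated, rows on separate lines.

After step 1: ants at (2,3),(1,2)
  0 0 0 0 0
  0 0 3 0 0
  2 0 2 1 0
  2 0 0 0 0
After step 2: ants at (2,2),(2,2)
  0 0 0 0 0
  0 0 2 0 0
  1 0 5 0 0
  1 0 0 0 0
After step 3: ants at (1,2),(1,2)
  0 0 0 0 0
  0 0 5 0 0
  0 0 4 0 0
  0 0 0 0 0
After step 4: ants at (2,2),(2,2)
  0 0 0 0 0
  0 0 4 0 0
  0 0 7 0 0
  0 0 0 0 0
After step 5: ants at (1,2),(1,2)
  0 0 0 0 0
  0 0 7 0 0
  0 0 6 0 0
  0 0 0 0 0

0 0 0 0 0
0 0 7 0 0
0 0 6 0 0
0 0 0 0 0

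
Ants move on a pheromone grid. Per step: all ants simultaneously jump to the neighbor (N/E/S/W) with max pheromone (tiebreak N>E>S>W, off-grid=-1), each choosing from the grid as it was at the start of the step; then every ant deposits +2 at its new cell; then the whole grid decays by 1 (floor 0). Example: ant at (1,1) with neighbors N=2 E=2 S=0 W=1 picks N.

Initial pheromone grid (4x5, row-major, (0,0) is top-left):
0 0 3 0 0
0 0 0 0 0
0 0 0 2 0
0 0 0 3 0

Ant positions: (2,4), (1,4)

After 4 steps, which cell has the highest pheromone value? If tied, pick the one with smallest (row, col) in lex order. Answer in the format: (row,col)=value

Step 1: ant0:(2,4)->W->(2,3) | ant1:(1,4)->N->(0,4)
  grid max=3 at (2,3)
Step 2: ant0:(2,3)->S->(3,3) | ant1:(0,4)->S->(1,4)
  grid max=3 at (3,3)
Step 3: ant0:(3,3)->N->(2,3) | ant1:(1,4)->N->(0,4)
  grid max=3 at (2,3)
Step 4: ant0:(2,3)->S->(3,3) | ant1:(0,4)->S->(1,4)
  grid max=3 at (3,3)
Final grid:
  0 0 0 0 0
  0 0 0 0 1
  0 0 0 2 0
  0 0 0 3 0
Max pheromone 3 at (3,3)

Answer: (3,3)=3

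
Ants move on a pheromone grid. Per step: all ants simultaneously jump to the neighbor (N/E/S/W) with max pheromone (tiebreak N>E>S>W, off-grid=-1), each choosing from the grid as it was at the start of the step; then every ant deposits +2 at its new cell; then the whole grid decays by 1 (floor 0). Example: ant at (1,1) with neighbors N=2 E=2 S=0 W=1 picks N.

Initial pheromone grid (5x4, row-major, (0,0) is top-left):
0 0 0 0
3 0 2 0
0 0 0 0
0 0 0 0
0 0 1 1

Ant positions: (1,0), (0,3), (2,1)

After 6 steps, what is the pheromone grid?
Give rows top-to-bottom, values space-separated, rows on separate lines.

After step 1: ants at (0,0),(1,3),(1,1)
  1 0 0 0
  2 1 1 1
  0 0 0 0
  0 0 0 0
  0 0 0 0
After step 2: ants at (1,0),(1,2),(1,0)
  0 0 0 0
  5 0 2 0
  0 0 0 0
  0 0 0 0
  0 0 0 0
After step 3: ants at (0,0),(0,2),(0,0)
  3 0 1 0
  4 0 1 0
  0 0 0 0
  0 0 0 0
  0 0 0 0
After step 4: ants at (1,0),(1,2),(1,0)
  2 0 0 0
  7 0 2 0
  0 0 0 0
  0 0 0 0
  0 0 0 0
After step 5: ants at (0,0),(0,2),(0,0)
  5 0 1 0
  6 0 1 0
  0 0 0 0
  0 0 0 0
  0 0 0 0
After step 6: ants at (1,0),(1,2),(1,0)
  4 0 0 0
  9 0 2 0
  0 0 0 0
  0 0 0 0
  0 0 0 0

4 0 0 0
9 0 2 0
0 0 0 0
0 0 0 0
0 0 0 0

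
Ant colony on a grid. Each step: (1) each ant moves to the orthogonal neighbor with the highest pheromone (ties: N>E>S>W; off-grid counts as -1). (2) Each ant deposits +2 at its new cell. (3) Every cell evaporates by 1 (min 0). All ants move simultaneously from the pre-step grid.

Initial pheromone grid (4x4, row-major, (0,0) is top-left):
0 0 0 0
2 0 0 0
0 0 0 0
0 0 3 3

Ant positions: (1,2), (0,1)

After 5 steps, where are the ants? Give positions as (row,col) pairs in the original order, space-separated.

Step 1: ant0:(1,2)->N->(0,2) | ant1:(0,1)->E->(0,2)
  grid max=3 at (0,2)
Step 2: ant0:(0,2)->E->(0,3) | ant1:(0,2)->E->(0,3)
  grid max=3 at (0,3)
Step 3: ant0:(0,3)->W->(0,2) | ant1:(0,3)->W->(0,2)
  grid max=5 at (0,2)
Step 4: ant0:(0,2)->E->(0,3) | ant1:(0,2)->E->(0,3)
  grid max=5 at (0,3)
Step 5: ant0:(0,3)->W->(0,2) | ant1:(0,3)->W->(0,2)
  grid max=7 at (0,2)

(0,2) (0,2)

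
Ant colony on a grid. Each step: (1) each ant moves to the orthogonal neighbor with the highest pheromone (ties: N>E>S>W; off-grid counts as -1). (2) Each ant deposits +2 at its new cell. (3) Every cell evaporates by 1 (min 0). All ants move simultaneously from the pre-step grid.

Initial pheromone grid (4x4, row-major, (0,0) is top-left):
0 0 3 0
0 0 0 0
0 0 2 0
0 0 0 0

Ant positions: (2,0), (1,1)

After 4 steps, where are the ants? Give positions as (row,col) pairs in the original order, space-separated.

Step 1: ant0:(2,0)->N->(1,0) | ant1:(1,1)->N->(0,1)
  grid max=2 at (0,2)
Step 2: ant0:(1,0)->N->(0,0) | ant1:(0,1)->E->(0,2)
  grid max=3 at (0,2)
Step 3: ant0:(0,0)->E->(0,1) | ant1:(0,2)->E->(0,3)
  grid max=2 at (0,2)
Step 4: ant0:(0,1)->E->(0,2) | ant1:(0,3)->W->(0,2)
  grid max=5 at (0,2)

(0,2) (0,2)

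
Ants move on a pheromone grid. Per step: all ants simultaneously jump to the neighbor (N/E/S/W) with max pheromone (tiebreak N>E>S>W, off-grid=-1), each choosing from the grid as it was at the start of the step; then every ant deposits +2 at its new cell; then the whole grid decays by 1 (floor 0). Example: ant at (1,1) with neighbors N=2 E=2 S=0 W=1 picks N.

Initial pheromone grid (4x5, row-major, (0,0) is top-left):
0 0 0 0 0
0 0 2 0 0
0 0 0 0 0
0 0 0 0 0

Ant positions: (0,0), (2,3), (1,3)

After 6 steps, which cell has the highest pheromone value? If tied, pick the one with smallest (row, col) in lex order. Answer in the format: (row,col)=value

Step 1: ant0:(0,0)->E->(0,1) | ant1:(2,3)->N->(1,3) | ant2:(1,3)->W->(1,2)
  grid max=3 at (1,2)
Step 2: ant0:(0,1)->E->(0,2) | ant1:(1,3)->W->(1,2) | ant2:(1,2)->E->(1,3)
  grid max=4 at (1,2)
Step 3: ant0:(0,2)->S->(1,2) | ant1:(1,2)->E->(1,3) | ant2:(1,3)->W->(1,2)
  grid max=7 at (1,2)
Step 4: ant0:(1,2)->E->(1,3) | ant1:(1,3)->W->(1,2) | ant2:(1,2)->E->(1,3)
  grid max=8 at (1,2)
Step 5: ant0:(1,3)->W->(1,2) | ant1:(1,2)->E->(1,3) | ant2:(1,3)->W->(1,2)
  grid max=11 at (1,2)
Step 6: ant0:(1,2)->E->(1,3) | ant1:(1,3)->W->(1,2) | ant2:(1,2)->E->(1,3)
  grid max=12 at (1,2)
Final grid:
  0 0 0 0 0
  0 0 12 10 0
  0 0 0 0 0
  0 0 0 0 0
Max pheromone 12 at (1,2)

Answer: (1,2)=12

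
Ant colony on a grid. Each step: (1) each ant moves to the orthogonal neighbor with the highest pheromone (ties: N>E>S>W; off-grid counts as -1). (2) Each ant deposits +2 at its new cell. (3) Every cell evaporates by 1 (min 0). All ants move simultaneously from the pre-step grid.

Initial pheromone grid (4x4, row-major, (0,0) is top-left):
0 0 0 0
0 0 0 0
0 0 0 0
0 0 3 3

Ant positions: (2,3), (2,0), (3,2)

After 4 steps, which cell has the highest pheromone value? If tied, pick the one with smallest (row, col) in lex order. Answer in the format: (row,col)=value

Step 1: ant0:(2,3)->S->(3,3) | ant1:(2,0)->N->(1,0) | ant2:(3,2)->E->(3,3)
  grid max=6 at (3,3)
Step 2: ant0:(3,3)->W->(3,2) | ant1:(1,0)->N->(0,0) | ant2:(3,3)->W->(3,2)
  grid max=5 at (3,2)
Step 3: ant0:(3,2)->E->(3,3) | ant1:(0,0)->E->(0,1) | ant2:(3,2)->E->(3,3)
  grid max=8 at (3,3)
Step 4: ant0:(3,3)->W->(3,2) | ant1:(0,1)->E->(0,2) | ant2:(3,3)->W->(3,2)
  grid max=7 at (3,2)
Final grid:
  0 0 1 0
  0 0 0 0
  0 0 0 0
  0 0 7 7
Max pheromone 7 at (3,2)

Answer: (3,2)=7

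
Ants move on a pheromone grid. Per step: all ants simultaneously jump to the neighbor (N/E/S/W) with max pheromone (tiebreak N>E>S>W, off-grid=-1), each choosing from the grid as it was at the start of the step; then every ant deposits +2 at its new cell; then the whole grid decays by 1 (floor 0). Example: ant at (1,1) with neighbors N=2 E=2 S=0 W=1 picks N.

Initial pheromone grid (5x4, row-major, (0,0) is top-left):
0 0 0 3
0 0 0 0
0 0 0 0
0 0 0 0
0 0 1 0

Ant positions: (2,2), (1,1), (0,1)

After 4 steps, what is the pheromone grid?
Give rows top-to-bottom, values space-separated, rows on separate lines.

After step 1: ants at (1,2),(0,1),(0,2)
  0 1 1 2
  0 0 1 0
  0 0 0 0
  0 0 0 0
  0 0 0 0
After step 2: ants at (0,2),(0,2),(0,3)
  0 0 4 3
  0 0 0 0
  0 0 0 0
  0 0 0 0
  0 0 0 0
After step 3: ants at (0,3),(0,3),(0,2)
  0 0 5 6
  0 0 0 0
  0 0 0 0
  0 0 0 0
  0 0 0 0
After step 4: ants at (0,2),(0,2),(0,3)
  0 0 8 7
  0 0 0 0
  0 0 0 0
  0 0 0 0
  0 0 0 0

0 0 8 7
0 0 0 0
0 0 0 0
0 0 0 0
0 0 0 0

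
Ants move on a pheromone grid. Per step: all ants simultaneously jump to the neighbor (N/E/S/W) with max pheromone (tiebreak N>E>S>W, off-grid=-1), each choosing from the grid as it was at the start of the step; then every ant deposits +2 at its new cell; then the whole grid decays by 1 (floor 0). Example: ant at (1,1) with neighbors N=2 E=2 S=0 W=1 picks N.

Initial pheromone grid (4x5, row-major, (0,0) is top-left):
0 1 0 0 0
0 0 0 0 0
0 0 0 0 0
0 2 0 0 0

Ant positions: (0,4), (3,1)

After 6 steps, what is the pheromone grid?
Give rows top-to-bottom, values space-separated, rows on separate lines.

After step 1: ants at (1,4),(2,1)
  0 0 0 0 0
  0 0 0 0 1
  0 1 0 0 0
  0 1 0 0 0
After step 2: ants at (0,4),(3,1)
  0 0 0 0 1
  0 0 0 0 0
  0 0 0 0 0
  0 2 0 0 0
After step 3: ants at (1,4),(2,1)
  0 0 0 0 0
  0 0 0 0 1
  0 1 0 0 0
  0 1 0 0 0
After step 4: ants at (0,4),(3,1)
  0 0 0 0 1
  0 0 0 0 0
  0 0 0 0 0
  0 2 0 0 0
After step 5: ants at (1,4),(2,1)
  0 0 0 0 0
  0 0 0 0 1
  0 1 0 0 0
  0 1 0 0 0
After step 6: ants at (0,4),(3,1)
  0 0 0 0 1
  0 0 0 0 0
  0 0 0 0 0
  0 2 0 0 0

0 0 0 0 1
0 0 0 0 0
0 0 0 0 0
0 2 0 0 0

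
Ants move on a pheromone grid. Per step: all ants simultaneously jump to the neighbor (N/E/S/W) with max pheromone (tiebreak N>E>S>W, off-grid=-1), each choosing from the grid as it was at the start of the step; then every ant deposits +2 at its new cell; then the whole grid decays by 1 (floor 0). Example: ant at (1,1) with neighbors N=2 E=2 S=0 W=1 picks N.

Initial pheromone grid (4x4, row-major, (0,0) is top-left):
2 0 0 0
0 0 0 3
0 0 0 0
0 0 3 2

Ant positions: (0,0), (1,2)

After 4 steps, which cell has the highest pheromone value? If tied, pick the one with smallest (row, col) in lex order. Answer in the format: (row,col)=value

Step 1: ant0:(0,0)->E->(0,1) | ant1:(1,2)->E->(1,3)
  grid max=4 at (1,3)
Step 2: ant0:(0,1)->W->(0,0) | ant1:(1,3)->N->(0,3)
  grid max=3 at (1,3)
Step 3: ant0:(0,0)->E->(0,1) | ant1:(0,3)->S->(1,3)
  grid max=4 at (1,3)
Step 4: ant0:(0,1)->W->(0,0) | ant1:(1,3)->N->(0,3)
  grid max=3 at (1,3)
Final grid:
  2 0 0 1
  0 0 0 3
  0 0 0 0
  0 0 0 0
Max pheromone 3 at (1,3)

Answer: (1,3)=3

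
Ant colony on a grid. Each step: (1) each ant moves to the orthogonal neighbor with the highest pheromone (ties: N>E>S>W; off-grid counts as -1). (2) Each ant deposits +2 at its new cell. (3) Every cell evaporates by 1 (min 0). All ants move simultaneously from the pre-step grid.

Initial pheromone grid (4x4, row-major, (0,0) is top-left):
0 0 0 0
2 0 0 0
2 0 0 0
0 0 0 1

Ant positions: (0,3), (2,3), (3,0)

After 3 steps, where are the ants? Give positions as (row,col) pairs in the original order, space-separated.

Step 1: ant0:(0,3)->S->(1,3) | ant1:(2,3)->S->(3,3) | ant2:(3,0)->N->(2,0)
  grid max=3 at (2,0)
Step 2: ant0:(1,3)->N->(0,3) | ant1:(3,3)->N->(2,3) | ant2:(2,0)->N->(1,0)
  grid max=2 at (1,0)
Step 3: ant0:(0,3)->S->(1,3) | ant1:(2,3)->S->(3,3) | ant2:(1,0)->S->(2,0)
  grid max=3 at (2,0)

(1,3) (3,3) (2,0)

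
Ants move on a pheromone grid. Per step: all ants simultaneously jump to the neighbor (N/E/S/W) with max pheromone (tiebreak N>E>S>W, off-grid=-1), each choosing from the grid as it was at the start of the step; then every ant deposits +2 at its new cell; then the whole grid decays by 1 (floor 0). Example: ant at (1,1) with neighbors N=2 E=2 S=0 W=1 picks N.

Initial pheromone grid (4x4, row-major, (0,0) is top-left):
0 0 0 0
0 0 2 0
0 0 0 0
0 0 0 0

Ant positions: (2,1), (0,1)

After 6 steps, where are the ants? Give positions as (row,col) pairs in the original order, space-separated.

Step 1: ant0:(2,1)->N->(1,1) | ant1:(0,1)->E->(0,2)
  grid max=1 at (0,2)
Step 2: ant0:(1,1)->E->(1,2) | ant1:(0,2)->S->(1,2)
  grid max=4 at (1,2)
Step 3: ant0:(1,2)->N->(0,2) | ant1:(1,2)->N->(0,2)
  grid max=3 at (0,2)
Step 4: ant0:(0,2)->S->(1,2) | ant1:(0,2)->S->(1,2)
  grid max=6 at (1,2)
Step 5: ant0:(1,2)->N->(0,2) | ant1:(1,2)->N->(0,2)
  grid max=5 at (0,2)
Step 6: ant0:(0,2)->S->(1,2) | ant1:(0,2)->S->(1,2)
  grid max=8 at (1,2)

(1,2) (1,2)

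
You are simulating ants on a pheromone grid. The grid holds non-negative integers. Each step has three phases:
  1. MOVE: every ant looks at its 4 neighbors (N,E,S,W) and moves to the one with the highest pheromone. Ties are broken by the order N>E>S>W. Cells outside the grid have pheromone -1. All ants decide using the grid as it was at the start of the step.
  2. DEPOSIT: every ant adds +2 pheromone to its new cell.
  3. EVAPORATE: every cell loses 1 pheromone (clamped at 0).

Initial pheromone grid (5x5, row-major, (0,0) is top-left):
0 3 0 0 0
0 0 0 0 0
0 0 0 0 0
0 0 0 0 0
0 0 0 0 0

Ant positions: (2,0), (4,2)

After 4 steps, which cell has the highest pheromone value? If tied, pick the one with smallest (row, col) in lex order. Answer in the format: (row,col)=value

Answer: (0,2)=3

Derivation:
Step 1: ant0:(2,0)->N->(1,0) | ant1:(4,2)->N->(3,2)
  grid max=2 at (0,1)
Step 2: ant0:(1,0)->N->(0,0) | ant1:(3,2)->N->(2,2)
  grid max=1 at (0,0)
Step 3: ant0:(0,0)->E->(0,1) | ant1:(2,2)->N->(1,2)
  grid max=2 at (0,1)
Step 4: ant0:(0,1)->E->(0,2) | ant1:(1,2)->N->(0,2)
  grid max=3 at (0,2)
Final grid:
  0 1 3 0 0
  0 0 0 0 0
  0 0 0 0 0
  0 0 0 0 0
  0 0 0 0 0
Max pheromone 3 at (0,2)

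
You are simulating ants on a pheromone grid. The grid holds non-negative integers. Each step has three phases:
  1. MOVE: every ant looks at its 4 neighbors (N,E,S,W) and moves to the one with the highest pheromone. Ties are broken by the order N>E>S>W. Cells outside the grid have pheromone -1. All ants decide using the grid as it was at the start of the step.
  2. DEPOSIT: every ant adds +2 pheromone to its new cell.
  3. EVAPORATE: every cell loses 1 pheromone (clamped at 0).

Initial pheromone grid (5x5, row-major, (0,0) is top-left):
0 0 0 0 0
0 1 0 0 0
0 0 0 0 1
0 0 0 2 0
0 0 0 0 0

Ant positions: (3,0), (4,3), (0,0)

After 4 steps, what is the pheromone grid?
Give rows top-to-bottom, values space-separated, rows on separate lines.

After step 1: ants at (2,0),(3,3),(0,1)
  0 1 0 0 0
  0 0 0 0 0
  1 0 0 0 0
  0 0 0 3 0
  0 0 0 0 0
After step 2: ants at (1,0),(2,3),(0,2)
  0 0 1 0 0
  1 0 0 0 0
  0 0 0 1 0
  0 0 0 2 0
  0 0 0 0 0
After step 3: ants at (0,0),(3,3),(0,3)
  1 0 0 1 0
  0 0 0 0 0
  0 0 0 0 0
  0 0 0 3 0
  0 0 0 0 0
After step 4: ants at (0,1),(2,3),(0,4)
  0 1 0 0 1
  0 0 0 0 0
  0 0 0 1 0
  0 0 0 2 0
  0 0 0 0 0

0 1 0 0 1
0 0 0 0 0
0 0 0 1 0
0 0 0 2 0
0 0 0 0 0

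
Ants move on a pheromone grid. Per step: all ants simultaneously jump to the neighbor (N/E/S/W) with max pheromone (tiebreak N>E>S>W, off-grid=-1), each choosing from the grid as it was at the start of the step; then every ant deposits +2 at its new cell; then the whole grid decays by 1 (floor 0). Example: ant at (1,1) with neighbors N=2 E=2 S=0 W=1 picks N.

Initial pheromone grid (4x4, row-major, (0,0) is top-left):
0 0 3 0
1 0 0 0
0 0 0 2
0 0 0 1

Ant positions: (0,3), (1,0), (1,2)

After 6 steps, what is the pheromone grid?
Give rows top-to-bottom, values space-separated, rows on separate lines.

After step 1: ants at (0,2),(0,0),(0,2)
  1 0 6 0
  0 0 0 0
  0 0 0 1
  0 0 0 0
After step 2: ants at (0,3),(0,1),(0,3)
  0 1 5 3
  0 0 0 0
  0 0 0 0
  0 0 0 0
After step 3: ants at (0,2),(0,2),(0,2)
  0 0 10 2
  0 0 0 0
  0 0 0 0
  0 0 0 0
After step 4: ants at (0,3),(0,3),(0,3)
  0 0 9 7
  0 0 0 0
  0 0 0 0
  0 0 0 0
After step 5: ants at (0,2),(0,2),(0,2)
  0 0 14 6
  0 0 0 0
  0 0 0 0
  0 0 0 0
After step 6: ants at (0,3),(0,3),(0,3)
  0 0 13 11
  0 0 0 0
  0 0 0 0
  0 0 0 0

0 0 13 11
0 0 0 0
0 0 0 0
0 0 0 0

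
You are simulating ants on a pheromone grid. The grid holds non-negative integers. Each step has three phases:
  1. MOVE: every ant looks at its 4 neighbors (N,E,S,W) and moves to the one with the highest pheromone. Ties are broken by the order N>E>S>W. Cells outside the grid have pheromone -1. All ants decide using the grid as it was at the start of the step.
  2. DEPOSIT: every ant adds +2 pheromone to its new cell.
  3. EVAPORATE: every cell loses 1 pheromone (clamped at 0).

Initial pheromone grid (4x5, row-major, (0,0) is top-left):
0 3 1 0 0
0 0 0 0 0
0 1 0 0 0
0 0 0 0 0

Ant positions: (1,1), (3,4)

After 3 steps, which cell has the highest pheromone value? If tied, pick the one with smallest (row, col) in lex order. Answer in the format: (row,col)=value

Answer: (0,1)=4

Derivation:
Step 1: ant0:(1,1)->N->(0,1) | ant1:(3,4)->N->(2,4)
  grid max=4 at (0,1)
Step 2: ant0:(0,1)->E->(0,2) | ant1:(2,4)->N->(1,4)
  grid max=3 at (0,1)
Step 3: ant0:(0,2)->W->(0,1) | ant1:(1,4)->N->(0,4)
  grid max=4 at (0,1)
Final grid:
  0 4 0 0 1
  0 0 0 0 0
  0 0 0 0 0
  0 0 0 0 0
Max pheromone 4 at (0,1)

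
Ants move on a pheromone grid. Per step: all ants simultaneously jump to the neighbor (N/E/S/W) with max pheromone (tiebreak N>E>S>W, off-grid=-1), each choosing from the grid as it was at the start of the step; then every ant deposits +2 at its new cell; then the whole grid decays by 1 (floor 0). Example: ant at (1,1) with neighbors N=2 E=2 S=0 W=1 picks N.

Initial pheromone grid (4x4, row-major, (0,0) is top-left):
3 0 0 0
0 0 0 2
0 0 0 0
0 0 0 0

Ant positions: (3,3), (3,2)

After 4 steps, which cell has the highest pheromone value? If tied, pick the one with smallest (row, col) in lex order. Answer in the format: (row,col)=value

Step 1: ant0:(3,3)->N->(2,3) | ant1:(3,2)->N->(2,2)
  grid max=2 at (0,0)
Step 2: ant0:(2,3)->N->(1,3) | ant1:(2,2)->E->(2,3)
  grid max=2 at (1,3)
Step 3: ant0:(1,3)->S->(2,3) | ant1:(2,3)->N->(1,3)
  grid max=3 at (1,3)
Step 4: ant0:(2,3)->N->(1,3) | ant1:(1,3)->S->(2,3)
  grid max=4 at (1,3)
Final grid:
  0 0 0 0
  0 0 0 4
  0 0 0 4
  0 0 0 0
Max pheromone 4 at (1,3)

Answer: (1,3)=4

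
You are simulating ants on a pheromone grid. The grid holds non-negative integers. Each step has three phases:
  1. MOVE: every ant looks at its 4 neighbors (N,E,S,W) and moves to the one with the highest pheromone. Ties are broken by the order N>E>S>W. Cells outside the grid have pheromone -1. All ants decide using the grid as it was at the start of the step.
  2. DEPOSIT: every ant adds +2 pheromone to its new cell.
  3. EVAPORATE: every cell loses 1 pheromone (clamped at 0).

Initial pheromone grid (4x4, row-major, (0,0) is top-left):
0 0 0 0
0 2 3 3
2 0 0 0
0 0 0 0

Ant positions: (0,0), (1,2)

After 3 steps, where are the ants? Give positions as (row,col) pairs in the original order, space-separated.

Step 1: ant0:(0,0)->E->(0,1) | ant1:(1,2)->E->(1,3)
  grid max=4 at (1,3)
Step 2: ant0:(0,1)->S->(1,1) | ant1:(1,3)->W->(1,2)
  grid max=3 at (1,2)
Step 3: ant0:(1,1)->E->(1,2) | ant1:(1,2)->E->(1,3)
  grid max=4 at (1,2)

(1,2) (1,3)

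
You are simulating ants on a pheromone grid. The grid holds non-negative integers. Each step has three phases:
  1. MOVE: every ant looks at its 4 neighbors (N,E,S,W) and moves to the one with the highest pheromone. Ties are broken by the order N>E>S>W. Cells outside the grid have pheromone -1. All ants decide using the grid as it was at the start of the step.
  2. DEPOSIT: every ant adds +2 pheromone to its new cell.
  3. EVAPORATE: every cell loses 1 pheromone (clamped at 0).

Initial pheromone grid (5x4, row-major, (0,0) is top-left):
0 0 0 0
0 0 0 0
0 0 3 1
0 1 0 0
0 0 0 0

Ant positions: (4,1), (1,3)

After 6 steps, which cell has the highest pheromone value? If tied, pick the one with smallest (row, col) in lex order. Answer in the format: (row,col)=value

Step 1: ant0:(4,1)->N->(3,1) | ant1:(1,3)->S->(2,3)
  grid max=2 at (2,2)
Step 2: ant0:(3,1)->N->(2,1) | ant1:(2,3)->W->(2,2)
  grid max=3 at (2,2)
Step 3: ant0:(2,1)->E->(2,2) | ant1:(2,2)->E->(2,3)
  grid max=4 at (2,2)
Step 4: ant0:(2,2)->E->(2,3) | ant1:(2,3)->W->(2,2)
  grid max=5 at (2,2)
Step 5: ant0:(2,3)->W->(2,2) | ant1:(2,2)->E->(2,3)
  grid max=6 at (2,2)
Step 6: ant0:(2,2)->E->(2,3) | ant1:(2,3)->W->(2,2)
  grid max=7 at (2,2)
Final grid:
  0 0 0 0
  0 0 0 0
  0 0 7 5
  0 0 0 0
  0 0 0 0
Max pheromone 7 at (2,2)

Answer: (2,2)=7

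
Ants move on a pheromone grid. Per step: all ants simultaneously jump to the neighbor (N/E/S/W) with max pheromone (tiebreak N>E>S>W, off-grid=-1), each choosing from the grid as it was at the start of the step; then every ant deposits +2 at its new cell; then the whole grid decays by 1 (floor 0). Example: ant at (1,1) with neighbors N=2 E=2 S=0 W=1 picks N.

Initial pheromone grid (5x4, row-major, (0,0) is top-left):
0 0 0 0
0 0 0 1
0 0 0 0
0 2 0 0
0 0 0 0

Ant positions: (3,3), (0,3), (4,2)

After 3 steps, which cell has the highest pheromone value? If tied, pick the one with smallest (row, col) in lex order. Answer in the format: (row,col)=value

Step 1: ant0:(3,3)->N->(2,3) | ant1:(0,3)->S->(1,3) | ant2:(4,2)->N->(3,2)
  grid max=2 at (1,3)
Step 2: ant0:(2,3)->N->(1,3) | ant1:(1,3)->S->(2,3) | ant2:(3,2)->W->(3,1)
  grid max=3 at (1,3)
Step 3: ant0:(1,3)->S->(2,3) | ant1:(2,3)->N->(1,3) | ant2:(3,1)->N->(2,1)
  grid max=4 at (1,3)
Final grid:
  0 0 0 0
  0 0 0 4
  0 1 0 3
  0 1 0 0
  0 0 0 0
Max pheromone 4 at (1,3)

Answer: (1,3)=4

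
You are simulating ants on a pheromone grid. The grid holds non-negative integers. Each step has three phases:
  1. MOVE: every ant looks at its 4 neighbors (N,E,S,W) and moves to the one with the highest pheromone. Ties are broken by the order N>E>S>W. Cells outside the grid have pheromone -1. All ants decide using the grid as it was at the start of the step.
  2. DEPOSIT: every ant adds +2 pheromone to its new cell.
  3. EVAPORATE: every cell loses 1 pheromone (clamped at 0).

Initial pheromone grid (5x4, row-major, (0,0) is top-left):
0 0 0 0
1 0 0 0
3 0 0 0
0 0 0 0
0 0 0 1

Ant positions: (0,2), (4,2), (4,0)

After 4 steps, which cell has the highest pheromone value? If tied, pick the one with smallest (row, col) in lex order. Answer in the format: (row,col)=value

Step 1: ant0:(0,2)->E->(0,3) | ant1:(4,2)->E->(4,3) | ant2:(4,0)->N->(3,0)
  grid max=2 at (2,0)
Step 2: ant0:(0,3)->S->(1,3) | ant1:(4,3)->N->(3,3) | ant2:(3,0)->N->(2,0)
  grid max=3 at (2,0)
Step 3: ant0:(1,3)->N->(0,3) | ant1:(3,3)->S->(4,3) | ant2:(2,0)->N->(1,0)
  grid max=2 at (2,0)
Step 4: ant0:(0,3)->S->(1,3) | ant1:(4,3)->N->(3,3) | ant2:(1,0)->S->(2,0)
  grid max=3 at (2,0)
Final grid:
  0 0 0 0
  0 0 0 1
  3 0 0 0
  0 0 0 1
  0 0 0 1
Max pheromone 3 at (2,0)

Answer: (2,0)=3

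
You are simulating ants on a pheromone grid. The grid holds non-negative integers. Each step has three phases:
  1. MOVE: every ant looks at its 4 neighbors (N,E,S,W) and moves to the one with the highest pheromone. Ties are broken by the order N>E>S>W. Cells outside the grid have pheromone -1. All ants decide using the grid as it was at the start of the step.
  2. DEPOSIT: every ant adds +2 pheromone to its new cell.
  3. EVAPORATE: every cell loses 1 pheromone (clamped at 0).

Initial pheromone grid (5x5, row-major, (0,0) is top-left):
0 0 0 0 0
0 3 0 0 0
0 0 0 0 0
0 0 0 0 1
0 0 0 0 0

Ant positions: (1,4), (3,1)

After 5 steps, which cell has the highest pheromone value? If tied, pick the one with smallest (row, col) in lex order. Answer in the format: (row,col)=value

Answer: (1,1)=2

Derivation:
Step 1: ant0:(1,4)->N->(0,4) | ant1:(3,1)->N->(2,1)
  grid max=2 at (1,1)
Step 2: ant0:(0,4)->S->(1,4) | ant1:(2,1)->N->(1,1)
  grid max=3 at (1,1)
Step 3: ant0:(1,4)->N->(0,4) | ant1:(1,1)->N->(0,1)
  grid max=2 at (1,1)
Step 4: ant0:(0,4)->S->(1,4) | ant1:(0,1)->S->(1,1)
  grid max=3 at (1,1)
Step 5: ant0:(1,4)->N->(0,4) | ant1:(1,1)->N->(0,1)
  grid max=2 at (1,1)
Final grid:
  0 1 0 0 1
  0 2 0 0 0
  0 0 0 0 0
  0 0 0 0 0
  0 0 0 0 0
Max pheromone 2 at (1,1)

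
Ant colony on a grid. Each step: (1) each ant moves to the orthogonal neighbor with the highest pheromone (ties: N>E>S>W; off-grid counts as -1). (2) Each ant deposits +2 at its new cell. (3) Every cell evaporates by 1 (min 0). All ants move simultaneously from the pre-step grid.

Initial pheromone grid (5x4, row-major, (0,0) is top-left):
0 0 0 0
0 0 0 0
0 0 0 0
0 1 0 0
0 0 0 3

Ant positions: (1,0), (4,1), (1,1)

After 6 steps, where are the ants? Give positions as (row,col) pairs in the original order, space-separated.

Step 1: ant0:(1,0)->N->(0,0) | ant1:(4,1)->N->(3,1) | ant2:(1,1)->N->(0,1)
  grid max=2 at (3,1)
Step 2: ant0:(0,0)->E->(0,1) | ant1:(3,1)->N->(2,1) | ant2:(0,1)->W->(0,0)
  grid max=2 at (0,0)
Step 3: ant0:(0,1)->W->(0,0) | ant1:(2,1)->S->(3,1) | ant2:(0,0)->E->(0,1)
  grid max=3 at (0,0)
Step 4: ant0:(0,0)->E->(0,1) | ant1:(3,1)->N->(2,1) | ant2:(0,1)->W->(0,0)
  grid max=4 at (0,0)
Step 5: ant0:(0,1)->W->(0,0) | ant1:(2,1)->S->(3,1) | ant2:(0,0)->E->(0,1)
  grid max=5 at (0,0)
Step 6: ant0:(0,0)->E->(0,1) | ant1:(3,1)->N->(2,1) | ant2:(0,1)->W->(0,0)
  grid max=6 at (0,0)

(0,1) (2,1) (0,0)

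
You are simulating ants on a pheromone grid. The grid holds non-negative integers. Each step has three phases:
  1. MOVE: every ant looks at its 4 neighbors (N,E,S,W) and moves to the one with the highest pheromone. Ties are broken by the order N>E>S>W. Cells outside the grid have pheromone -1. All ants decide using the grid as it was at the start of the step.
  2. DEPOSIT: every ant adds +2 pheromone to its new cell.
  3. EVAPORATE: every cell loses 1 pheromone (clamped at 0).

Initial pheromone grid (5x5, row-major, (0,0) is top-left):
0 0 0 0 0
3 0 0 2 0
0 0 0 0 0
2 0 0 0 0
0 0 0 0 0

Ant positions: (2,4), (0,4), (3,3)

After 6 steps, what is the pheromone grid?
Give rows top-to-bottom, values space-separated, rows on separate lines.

After step 1: ants at (1,4),(1,4),(2,3)
  0 0 0 0 0
  2 0 0 1 3
  0 0 0 1 0
  1 0 0 0 0
  0 0 0 0 0
After step 2: ants at (1,3),(1,3),(1,3)
  0 0 0 0 0
  1 0 0 6 2
  0 0 0 0 0
  0 0 0 0 0
  0 0 0 0 0
After step 3: ants at (1,4),(1,4),(1,4)
  0 0 0 0 0
  0 0 0 5 7
  0 0 0 0 0
  0 0 0 0 0
  0 0 0 0 0
After step 4: ants at (1,3),(1,3),(1,3)
  0 0 0 0 0
  0 0 0 10 6
  0 0 0 0 0
  0 0 0 0 0
  0 0 0 0 0
After step 5: ants at (1,4),(1,4),(1,4)
  0 0 0 0 0
  0 0 0 9 11
  0 0 0 0 0
  0 0 0 0 0
  0 0 0 0 0
After step 6: ants at (1,3),(1,3),(1,3)
  0 0 0 0 0
  0 0 0 14 10
  0 0 0 0 0
  0 0 0 0 0
  0 0 0 0 0

0 0 0 0 0
0 0 0 14 10
0 0 0 0 0
0 0 0 0 0
0 0 0 0 0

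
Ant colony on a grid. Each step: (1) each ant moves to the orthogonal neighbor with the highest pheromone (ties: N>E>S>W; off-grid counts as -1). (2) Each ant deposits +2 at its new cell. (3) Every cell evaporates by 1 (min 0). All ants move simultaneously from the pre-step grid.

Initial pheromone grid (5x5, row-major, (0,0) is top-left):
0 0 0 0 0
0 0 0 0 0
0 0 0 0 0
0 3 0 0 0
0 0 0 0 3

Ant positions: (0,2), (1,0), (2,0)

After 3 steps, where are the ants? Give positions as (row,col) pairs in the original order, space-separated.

Step 1: ant0:(0,2)->E->(0,3) | ant1:(1,0)->N->(0,0) | ant2:(2,0)->N->(1,0)
  grid max=2 at (3,1)
Step 2: ant0:(0,3)->E->(0,4) | ant1:(0,0)->S->(1,0) | ant2:(1,0)->N->(0,0)
  grid max=2 at (0,0)
Step 3: ant0:(0,4)->S->(1,4) | ant1:(1,0)->N->(0,0) | ant2:(0,0)->S->(1,0)
  grid max=3 at (0,0)

(1,4) (0,0) (1,0)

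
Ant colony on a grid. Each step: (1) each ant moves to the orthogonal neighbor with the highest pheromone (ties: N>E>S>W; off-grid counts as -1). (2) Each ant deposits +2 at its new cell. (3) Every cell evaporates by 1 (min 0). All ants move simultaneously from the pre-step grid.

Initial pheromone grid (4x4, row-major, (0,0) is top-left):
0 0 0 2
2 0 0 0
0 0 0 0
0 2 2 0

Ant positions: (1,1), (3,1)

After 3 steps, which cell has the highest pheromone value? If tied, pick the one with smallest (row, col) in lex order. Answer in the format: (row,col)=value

Answer: (1,0)=3

Derivation:
Step 1: ant0:(1,1)->W->(1,0) | ant1:(3,1)->E->(3,2)
  grid max=3 at (1,0)
Step 2: ant0:(1,0)->N->(0,0) | ant1:(3,2)->W->(3,1)
  grid max=2 at (1,0)
Step 3: ant0:(0,0)->S->(1,0) | ant1:(3,1)->E->(3,2)
  grid max=3 at (1,0)
Final grid:
  0 0 0 0
  3 0 0 0
  0 0 0 0
  0 1 3 0
Max pheromone 3 at (1,0)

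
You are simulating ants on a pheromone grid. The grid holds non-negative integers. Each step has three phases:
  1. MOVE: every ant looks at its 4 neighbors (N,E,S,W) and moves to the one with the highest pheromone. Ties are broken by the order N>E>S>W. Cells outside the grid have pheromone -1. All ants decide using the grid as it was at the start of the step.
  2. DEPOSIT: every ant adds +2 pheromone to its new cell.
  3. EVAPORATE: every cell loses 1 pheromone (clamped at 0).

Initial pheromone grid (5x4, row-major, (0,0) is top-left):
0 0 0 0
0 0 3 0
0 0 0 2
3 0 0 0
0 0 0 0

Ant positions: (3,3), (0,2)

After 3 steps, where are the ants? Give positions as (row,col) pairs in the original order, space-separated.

Step 1: ant0:(3,3)->N->(2,3) | ant1:(0,2)->S->(1,2)
  grid max=4 at (1,2)
Step 2: ant0:(2,3)->N->(1,3) | ant1:(1,2)->N->(0,2)
  grid max=3 at (1,2)
Step 3: ant0:(1,3)->W->(1,2) | ant1:(0,2)->S->(1,2)
  grid max=6 at (1,2)

(1,2) (1,2)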